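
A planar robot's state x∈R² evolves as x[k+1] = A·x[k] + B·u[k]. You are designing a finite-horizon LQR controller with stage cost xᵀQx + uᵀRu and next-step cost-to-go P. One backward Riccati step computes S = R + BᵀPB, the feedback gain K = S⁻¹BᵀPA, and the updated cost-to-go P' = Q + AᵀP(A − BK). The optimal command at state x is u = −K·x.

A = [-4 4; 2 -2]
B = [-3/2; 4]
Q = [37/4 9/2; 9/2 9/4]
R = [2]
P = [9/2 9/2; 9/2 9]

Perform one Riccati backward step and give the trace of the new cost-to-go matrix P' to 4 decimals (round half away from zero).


BᵀP = [11.2500 29.2500]
S = R + BᵀPB = [2] + [100.1250] = [102.1250]
BᵀPA = [13.5000 -13.5000]
K = S⁻¹·BᵀPA = [0.1322 -0.1322]
A−BK = [-3.8017 3.8017; 1.4712 -1.4712]
AᵀP(A−BK) = [34.2154 -34.2154; -34.2154 34.2154]
P' = Q + AᵀP(A−BK) = [43.4654 -29.7154; -29.7154 36.4654]
tr(P') = 79.9308

79.9308


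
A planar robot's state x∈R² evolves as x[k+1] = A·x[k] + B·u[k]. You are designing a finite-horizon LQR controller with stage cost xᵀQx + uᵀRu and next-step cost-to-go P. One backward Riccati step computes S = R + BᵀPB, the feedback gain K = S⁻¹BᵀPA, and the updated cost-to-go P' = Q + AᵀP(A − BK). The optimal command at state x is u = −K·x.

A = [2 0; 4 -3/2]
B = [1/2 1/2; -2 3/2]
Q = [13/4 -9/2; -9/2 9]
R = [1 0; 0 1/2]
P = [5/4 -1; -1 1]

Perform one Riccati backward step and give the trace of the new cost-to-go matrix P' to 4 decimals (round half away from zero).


BᵀP = [2.6250 -2.5000; -0.8750 1.0000]
S = R + BᵀPB = [1 0; 0 1/2] + [6.3125 -2.4375; -2.4375 1.0625] = [7.3125 -2.4375; -2.4375 1.5625]
BᵀPA = [-4.7500 3.7500; 2.2500 -1.5000]
K = S⁻¹·BᵀPA = [-0.3533 0.4017; 0.8889 -0.3333]
A−BK = [1.7322 -0.0342; 1.9601 -0.1966]
AᵀP(A−BK) = [1.3219 -0.3419; -0.3419 0.2436]
P' = Q + AᵀP(A−BK) = [4.5719 -4.8419; -4.8419 9.2436]
tr(P') = 13.8155

13.8155


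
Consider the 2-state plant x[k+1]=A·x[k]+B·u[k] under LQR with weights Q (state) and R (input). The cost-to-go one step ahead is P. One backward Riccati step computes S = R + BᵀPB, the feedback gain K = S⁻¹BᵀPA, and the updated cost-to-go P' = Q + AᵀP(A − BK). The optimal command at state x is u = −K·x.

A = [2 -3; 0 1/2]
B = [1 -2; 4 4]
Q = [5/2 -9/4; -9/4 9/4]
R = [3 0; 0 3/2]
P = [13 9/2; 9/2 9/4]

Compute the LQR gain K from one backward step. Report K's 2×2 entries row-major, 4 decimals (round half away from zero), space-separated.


0.6484 -0.8925 -0.6179 0.9634

BᵀP = [31.0000 13.5000; -8.0000 0.0000]
S = R + BᵀPB = [3 0; 0 3/2] + [85.0000 -8.0000; -8.0000 16.0000] = [88.0000 -8.0000; -8.0000 17.5000]
BᵀPA = [62.0000 -86.2500; -16.0000 24.0000]
K = S⁻¹·BᵀPA = [0.6484 -0.8925; -0.6179 0.9634]
A−BK = [0.1159 -0.1806; -0.1220 0.2165]
AᵀP(A−BK) = [1.9146 -2.7485; -2.7485 3.9598]
P' = Q + AᵀP(A−BK) = [4.4146 -4.9985; -4.9985 6.2098]
tr(P') = 10.6244


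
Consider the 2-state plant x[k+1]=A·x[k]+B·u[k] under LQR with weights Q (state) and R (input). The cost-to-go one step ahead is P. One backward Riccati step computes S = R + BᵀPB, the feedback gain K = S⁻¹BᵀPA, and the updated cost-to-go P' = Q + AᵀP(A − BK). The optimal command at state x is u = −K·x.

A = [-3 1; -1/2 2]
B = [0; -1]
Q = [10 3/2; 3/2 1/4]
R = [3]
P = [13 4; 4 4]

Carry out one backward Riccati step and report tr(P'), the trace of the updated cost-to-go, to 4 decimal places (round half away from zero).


136.6786

BᵀP = [-4.0000 -4.0000]
S = R + BᵀPB = [3] + [4.0000] = [7.0000]
BᵀPA = [14.0000 -12.0000]
K = S⁻¹·BᵀPA = [2.0000 -1.7143]
A−BK = [-3.0000 1.0000; 1.5000 0.2857]
AᵀP(A−BK) = [102.0000 -45.0000; -45.0000 24.4286]
P' = Q + AᵀP(A−BK) = [112.0000 -43.5000; -43.5000 24.6786]
tr(P') = 136.6786


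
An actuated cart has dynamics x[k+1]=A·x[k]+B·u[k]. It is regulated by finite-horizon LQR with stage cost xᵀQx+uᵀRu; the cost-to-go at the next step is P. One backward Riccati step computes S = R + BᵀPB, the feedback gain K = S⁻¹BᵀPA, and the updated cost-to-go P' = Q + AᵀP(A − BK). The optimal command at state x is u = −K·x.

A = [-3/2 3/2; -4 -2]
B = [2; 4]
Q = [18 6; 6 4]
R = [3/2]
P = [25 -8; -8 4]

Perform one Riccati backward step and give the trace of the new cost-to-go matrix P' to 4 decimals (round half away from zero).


127.6200

BᵀP = [18.0000 0.0000]
S = R + BᵀPB = [3/2] + [36.0000] = [37.5000]
BᵀPA = [-27.0000 27.0000]
K = S⁻¹·BᵀPA = [-0.7200 0.7200]
A−BK = [-0.0600 0.0600; -1.1200 -4.8800]
AᵀP(A−BK) = [4.8100 19.1900; 19.1900 100.8100]
P' = Q + AᵀP(A−BK) = [22.8100 25.1900; 25.1900 104.8100]
tr(P') = 127.6200


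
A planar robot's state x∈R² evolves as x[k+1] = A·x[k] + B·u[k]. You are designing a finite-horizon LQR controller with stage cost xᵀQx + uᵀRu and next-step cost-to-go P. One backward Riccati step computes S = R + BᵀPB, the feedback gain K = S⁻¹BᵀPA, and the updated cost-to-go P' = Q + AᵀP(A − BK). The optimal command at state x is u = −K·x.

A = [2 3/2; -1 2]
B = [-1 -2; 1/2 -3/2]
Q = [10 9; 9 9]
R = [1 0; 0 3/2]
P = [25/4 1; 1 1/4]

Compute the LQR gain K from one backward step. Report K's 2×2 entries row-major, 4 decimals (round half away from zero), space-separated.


BᵀP = [-5.7500 -0.8750; -14.0000 -2.3750]
S = R + BᵀPB = [1 0; 0 3/2] + [5.3125 12.8125; 12.8125 31.5625] = [6.3125 12.8125; 12.8125 33.0625]
BᵀPA = [-10.6250 -10.3750; -25.6250 -25.7500]
K = S⁻¹·BᵀPA = [-0.5156 -0.2941; -0.5752 -0.6649]
A−BK = [0.3339 -0.1238; -1.6051 1.1498]
AᵀP(A−BK) = [1.0312 0.5882; 0.5882 0.8911]
P' = Q + AᵀP(A−BK) = [11.0312 9.5882; 9.5882 9.8911]
tr(P') = 20.9224

-0.5156 -0.2941 -0.5752 -0.6649


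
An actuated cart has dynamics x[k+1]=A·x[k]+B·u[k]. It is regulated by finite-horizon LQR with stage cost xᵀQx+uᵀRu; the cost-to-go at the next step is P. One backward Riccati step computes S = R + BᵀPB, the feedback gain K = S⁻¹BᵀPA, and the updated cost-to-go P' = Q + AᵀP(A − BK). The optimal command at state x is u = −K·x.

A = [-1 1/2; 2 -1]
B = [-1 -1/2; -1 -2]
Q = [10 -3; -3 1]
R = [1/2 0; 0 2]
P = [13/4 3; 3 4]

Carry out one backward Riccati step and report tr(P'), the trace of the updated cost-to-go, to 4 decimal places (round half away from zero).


BᵀP = [-6.2500 -7.0000; -7.6250 -9.5000]
S = R + BᵀPB = [1/2 0; 0 2] + [13.2500 17.1250; 17.1250 22.8125] = [13.7500 17.1250; 17.1250 24.8125]
BᵀPA = [-7.7500 3.8750; -11.3750 5.6875]
K = S⁻¹·BᵀPA = [0.0522 -0.0261; -0.4945 0.2472]
A−BK = [-1.1950 0.5975; 1.0633 -0.5316]
AᵀP(A−BK) = [2.0300 -1.0150; -1.0150 0.5075]
P' = Q + AᵀP(A−BK) = [12.0300 -4.0150; -4.0150 1.5075]
tr(P') = 13.5375

13.5375


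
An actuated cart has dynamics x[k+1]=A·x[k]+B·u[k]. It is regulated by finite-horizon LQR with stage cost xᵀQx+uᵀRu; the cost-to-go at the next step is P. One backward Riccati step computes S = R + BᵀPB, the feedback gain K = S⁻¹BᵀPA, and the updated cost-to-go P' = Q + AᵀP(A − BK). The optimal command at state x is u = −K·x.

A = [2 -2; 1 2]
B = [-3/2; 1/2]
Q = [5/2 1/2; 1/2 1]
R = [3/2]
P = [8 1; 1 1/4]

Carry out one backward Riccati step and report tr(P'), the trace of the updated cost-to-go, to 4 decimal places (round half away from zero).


BᵀP = [-11.5000 -1.3750]
S = R + BᵀPB = [3/2] + [16.5625] = [18.0625]
BᵀPA = [-24.3750 20.2500]
K = S⁻¹·BᵀPA = [-1.3495 1.1211]
A−BK = [-0.0242 -0.3183; 1.6747 1.4394]
AᵀP(A−BK) = [3.3564 -2.1730; -2.1730 2.2976]
P' = Q + AᵀP(A−BK) = [5.8564 -1.6730; -1.6730 3.2976]
tr(P') = 9.1540

9.1540


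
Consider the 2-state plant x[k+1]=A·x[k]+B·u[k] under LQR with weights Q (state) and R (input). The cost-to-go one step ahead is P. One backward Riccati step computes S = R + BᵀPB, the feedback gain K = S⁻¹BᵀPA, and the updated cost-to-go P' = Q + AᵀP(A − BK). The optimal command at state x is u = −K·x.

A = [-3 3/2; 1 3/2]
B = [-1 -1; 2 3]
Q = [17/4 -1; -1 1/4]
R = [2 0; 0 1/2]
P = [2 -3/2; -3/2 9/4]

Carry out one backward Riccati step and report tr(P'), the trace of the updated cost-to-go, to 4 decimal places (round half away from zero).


11.6780

BᵀP = [-5.0000 6.0000; -6.5000 8.2500]
S = R + BᵀPB = [2 0; 0 1/2] + [17.0000 23.0000; 23.0000 31.2500] = [19.0000 23.0000; 23.0000 31.7500]
BᵀPA = [21.0000 1.5000; 27.7500 2.6250]
K = S⁻¹·BᵀPA = [0.3838 -0.1717; 0.5960 0.2071]
A−BK = [-2.0202 1.5354; -1.5556 1.2222]
AᵀP(A−BK) = [4.6515 -3.2652; -3.2652 2.5265]
P' = Q + AᵀP(A−BK) = [8.9015 -4.2652; -4.2652 2.7765]
tr(P') = 11.6780


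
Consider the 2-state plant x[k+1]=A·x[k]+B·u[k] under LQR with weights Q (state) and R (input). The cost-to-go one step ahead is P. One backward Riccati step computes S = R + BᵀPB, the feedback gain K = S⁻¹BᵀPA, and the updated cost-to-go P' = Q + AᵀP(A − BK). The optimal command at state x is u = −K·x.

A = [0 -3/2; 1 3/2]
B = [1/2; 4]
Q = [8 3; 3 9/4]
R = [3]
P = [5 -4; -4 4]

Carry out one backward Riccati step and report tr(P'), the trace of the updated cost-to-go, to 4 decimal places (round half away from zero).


16.1830

BᵀP = [-13.5000 14.0000]
S = R + BᵀPB = [3] + [49.2500] = [52.2500]
BᵀPA = [14.0000 41.2500]
K = S⁻¹·BᵀPA = [0.2679 0.7895]
A−BK = [-0.1340 -1.8947; -0.0718 -1.6579]
AᵀP(A−BK) = [0.2488 0.9474; 0.9474 5.6842]
P' = Q + AᵀP(A−BK) = [8.2488 3.9474; 3.9474 7.9342]
tr(P') = 16.1830


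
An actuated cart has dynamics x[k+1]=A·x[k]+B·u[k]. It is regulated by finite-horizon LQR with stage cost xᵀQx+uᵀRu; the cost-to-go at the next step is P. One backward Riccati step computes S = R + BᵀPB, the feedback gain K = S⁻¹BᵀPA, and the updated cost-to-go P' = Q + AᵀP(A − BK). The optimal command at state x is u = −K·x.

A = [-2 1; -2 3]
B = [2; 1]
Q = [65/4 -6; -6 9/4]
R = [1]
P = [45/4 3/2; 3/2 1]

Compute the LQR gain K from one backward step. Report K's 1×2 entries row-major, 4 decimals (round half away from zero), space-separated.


BᵀP = [24.0000 4.0000]
S = R + BᵀPB = [1] + [52.0000] = [53.0000]
BᵀPA = [-56.0000 36.0000]
K = S⁻¹·BᵀPA = [-1.0566 0.6792]
A−BK = [0.1132 -0.3585; -0.9434 2.3208]
AᵀP(A−BK) = [1.8302 -2.4623; -2.4623 4.7972]
P' = Q + AᵀP(A−BK) = [18.0802 -8.4623; -8.4623 7.0472]
tr(P') = 25.1274

-1.0566 0.6792


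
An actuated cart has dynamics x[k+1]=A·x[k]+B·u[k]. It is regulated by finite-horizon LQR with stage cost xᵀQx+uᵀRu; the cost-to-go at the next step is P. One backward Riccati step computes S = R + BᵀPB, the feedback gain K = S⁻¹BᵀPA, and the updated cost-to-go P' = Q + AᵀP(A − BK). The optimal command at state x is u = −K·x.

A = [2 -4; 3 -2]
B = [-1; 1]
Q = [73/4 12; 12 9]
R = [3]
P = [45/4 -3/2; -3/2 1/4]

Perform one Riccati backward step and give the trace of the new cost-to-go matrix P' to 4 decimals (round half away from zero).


61.1393

BᵀP = [-12.7500 1.7500]
S = R + BᵀPB = [3] + [14.5000] = [17.5000]
BᵀPA = [-20.2500 47.5000]
K = S⁻¹·BᵀPA = [-1.1571 2.7143]
A−BK = [0.8429 -1.2857; 4.1571 -4.7143]
AᵀP(A−BK) = [5.8179 -12.5357; -12.5357 28.0714]
P' = Q + AᵀP(A−BK) = [24.0679 -0.5357; -0.5357 37.0714]
tr(P') = 61.1393


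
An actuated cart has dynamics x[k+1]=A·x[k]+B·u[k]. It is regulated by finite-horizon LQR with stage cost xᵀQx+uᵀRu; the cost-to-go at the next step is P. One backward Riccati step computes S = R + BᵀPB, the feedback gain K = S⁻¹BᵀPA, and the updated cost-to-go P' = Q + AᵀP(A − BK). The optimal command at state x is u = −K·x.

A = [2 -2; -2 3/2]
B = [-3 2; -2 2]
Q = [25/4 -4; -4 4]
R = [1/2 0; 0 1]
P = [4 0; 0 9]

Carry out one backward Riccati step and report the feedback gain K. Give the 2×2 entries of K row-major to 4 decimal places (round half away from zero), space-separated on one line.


-2.3258 2.0660 -3.0103 2.5464

BᵀP = [-12.0000 -18.0000; 8.0000 18.0000]
S = R + BᵀPB = [1/2 0; 0 1] + [72.0000 -60.0000; -60.0000 52.0000] = [72.5000 -60.0000; -60.0000 53.0000]
BᵀPA = [12.0000 -3.0000; -20.0000 11.0000]
K = S⁻¹·BᵀPA = [-2.3258 2.0660; -3.0103 2.5464]
A−BK = [1.0433 -0.8948; -0.6309 0.5392]
AᵀP(A−BK) = [19.7031 -16.8639; -16.8639 14.4376]
P' = Q + AᵀP(A−BK) = [25.9531 -20.8639; -20.8639 18.4376]
tr(P') = 44.3907


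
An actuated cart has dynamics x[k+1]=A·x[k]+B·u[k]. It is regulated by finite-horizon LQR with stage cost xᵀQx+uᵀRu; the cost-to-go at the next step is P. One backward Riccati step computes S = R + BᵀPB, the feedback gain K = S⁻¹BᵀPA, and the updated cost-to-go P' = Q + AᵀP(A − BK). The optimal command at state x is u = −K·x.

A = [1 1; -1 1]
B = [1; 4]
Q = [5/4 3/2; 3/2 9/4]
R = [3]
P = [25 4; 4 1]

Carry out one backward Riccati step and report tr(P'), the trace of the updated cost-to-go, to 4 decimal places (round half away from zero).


BᵀP = [41.0000 8.0000]
S = R + BᵀPB = [3] + [73.0000] = [76.0000]
BᵀPA = [33.0000 49.0000]
K = S⁻¹·BᵀPA = [0.4342 0.6447]
A−BK = [0.5658 0.3553; -2.7368 -1.5789]
AᵀP(A−BK) = [3.6711 2.7237; 2.7237 2.4079]
P' = Q + AᵀP(A−BK) = [4.9211 4.2237; 4.2237 4.6579]
tr(P') = 9.5789

9.5789


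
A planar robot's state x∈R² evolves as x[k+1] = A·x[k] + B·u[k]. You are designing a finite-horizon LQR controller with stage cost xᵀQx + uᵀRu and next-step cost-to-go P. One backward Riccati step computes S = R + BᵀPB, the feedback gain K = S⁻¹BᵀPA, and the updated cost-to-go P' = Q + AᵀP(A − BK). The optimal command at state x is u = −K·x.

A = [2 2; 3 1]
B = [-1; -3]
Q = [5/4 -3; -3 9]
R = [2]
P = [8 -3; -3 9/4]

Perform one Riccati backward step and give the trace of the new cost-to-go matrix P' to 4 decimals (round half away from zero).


41.5153

BᵀP = [1.0000 -3.7500]
S = R + BᵀPB = [2] + [10.2500] = [12.2500]
BᵀPA = [-9.2500 -1.7500]
K = S⁻¹·BᵀPA = [-0.7551 -0.1429]
A−BK = [1.2449 1.8571; 0.7347 0.5714]
AᵀP(A−BK) = [9.2653 13.4286; 13.4286 22.0000]
P' = Q + AᵀP(A−BK) = [10.5153 10.4286; 10.4286 31.0000]
tr(P') = 41.5153


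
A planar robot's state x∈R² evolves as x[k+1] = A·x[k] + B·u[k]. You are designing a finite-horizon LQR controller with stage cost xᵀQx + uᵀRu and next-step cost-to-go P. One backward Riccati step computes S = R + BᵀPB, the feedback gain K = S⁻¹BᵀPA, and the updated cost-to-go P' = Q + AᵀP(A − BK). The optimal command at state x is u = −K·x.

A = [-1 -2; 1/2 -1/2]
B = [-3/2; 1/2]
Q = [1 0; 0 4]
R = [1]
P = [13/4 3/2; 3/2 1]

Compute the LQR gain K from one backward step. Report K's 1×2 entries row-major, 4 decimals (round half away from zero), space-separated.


BᵀP = [-4.1250 -1.7500]
S = R + BᵀPB = [1] + [5.3125] = [6.3125]
BᵀPA = [3.2500 9.1250]
K = S⁻¹·BᵀPA = [0.5149 1.4455]
A−BK = [-0.2277 0.1683; 0.2426 -1.2228]
AᵀP(A−BK) = [0.3267 0.8020; 0.8020 3.0594]
P' = Q + AᵀP(A−BK) = [1.3267 0.8020; 0.8020 7.0594]
tr(P') = 8.3861

0.5149 1.4455


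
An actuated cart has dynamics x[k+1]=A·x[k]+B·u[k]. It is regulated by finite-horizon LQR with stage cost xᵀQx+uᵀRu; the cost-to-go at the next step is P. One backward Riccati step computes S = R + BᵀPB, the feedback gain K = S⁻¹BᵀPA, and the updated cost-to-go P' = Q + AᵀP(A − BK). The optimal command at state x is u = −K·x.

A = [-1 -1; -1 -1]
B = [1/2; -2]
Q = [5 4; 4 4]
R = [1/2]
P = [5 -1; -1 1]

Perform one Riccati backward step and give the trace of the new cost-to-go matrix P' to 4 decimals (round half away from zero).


BᵀP = [4.5000 -2.5000]
S = R + BᵀPB = [1/2] + [7.2500] = [7.7500]
BᵀPA = [-2.0000 -2.0000]
K = S⁻¹·BᵀPA = [-0.2581 -0.2581]
A−BK = [-0.8710 -0.8710; -1.5161 -1.5161]
AᵀP(A−BK) = [3.4839 3.4839; 3.4839 3.4839]
P' = Q + AᵀP(A−BK) = [8.4839 7.4839; 7.4839 7.4839]
tr(P') = 15.9677

15.9677


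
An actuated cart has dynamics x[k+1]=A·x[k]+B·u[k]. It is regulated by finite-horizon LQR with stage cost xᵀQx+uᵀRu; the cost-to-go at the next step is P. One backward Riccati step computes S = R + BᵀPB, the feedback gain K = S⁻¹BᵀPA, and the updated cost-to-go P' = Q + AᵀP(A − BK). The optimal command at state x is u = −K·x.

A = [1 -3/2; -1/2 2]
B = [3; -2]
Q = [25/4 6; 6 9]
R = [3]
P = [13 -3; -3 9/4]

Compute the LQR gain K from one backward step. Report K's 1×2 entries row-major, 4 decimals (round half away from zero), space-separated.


0.3136 -0.5727

BᵀP = [45.0000 -13.5000]
S = R + BᵀPB = [3] + [162.0000] = [165.0000]
BᵀPA = [51.7500 -94.5000]
K = S⁻¹·BᵀPA = [0.3136 -0.5727]
A−BK = [0.0591 0.2182; 0.1273 0.8545]
AᵀP(A−BK) = [0.3318 -0.3614; -0.3614 2.1273]
P' = Q + AᵀP(A−BK) = [6.5818 5.6386; 5.6386 11.1273]
tr(P') = 17.7091


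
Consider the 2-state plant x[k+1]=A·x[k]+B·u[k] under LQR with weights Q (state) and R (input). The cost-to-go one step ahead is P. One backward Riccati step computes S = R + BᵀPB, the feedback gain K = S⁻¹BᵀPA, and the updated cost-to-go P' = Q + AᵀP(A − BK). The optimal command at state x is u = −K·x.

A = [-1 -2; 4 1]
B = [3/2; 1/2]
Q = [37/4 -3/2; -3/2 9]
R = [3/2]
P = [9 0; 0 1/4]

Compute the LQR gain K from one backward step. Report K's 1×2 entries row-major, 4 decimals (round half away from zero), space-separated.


BᵀP = [13.5000 0.1250]
S = R + BᵀPB = [3/2] + [20.3125] = [21.8125]
BᵀPA = [-13.0000 -26.8750]
K = S⁻¹·BᵀPA = [-0.5960 -1.2321]
A−BK = [-0.1060 -0.1519; 4.2980 1.6160]
AᵀP(A−BK) = [5.2521 2.9828; 2.9828 3.1375]
P' = Q + AᵀP(A−BK) = [14.5021 1.4828; 1.4828 12.1375]
tr(P') = 26.6397

-0.5960 -1.2321


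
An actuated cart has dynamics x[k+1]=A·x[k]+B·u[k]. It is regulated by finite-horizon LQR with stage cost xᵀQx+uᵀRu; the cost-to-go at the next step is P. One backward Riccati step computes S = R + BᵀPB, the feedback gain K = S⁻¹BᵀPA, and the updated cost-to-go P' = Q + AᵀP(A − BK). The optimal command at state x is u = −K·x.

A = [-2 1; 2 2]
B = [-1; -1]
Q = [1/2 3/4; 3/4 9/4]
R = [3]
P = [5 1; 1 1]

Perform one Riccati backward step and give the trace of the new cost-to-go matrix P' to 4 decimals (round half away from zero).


BᵀP = [-6.0000 -2.0000]
S = R + BᵀPB = [3] + [8.0000] = [11.0000]
BᵀPA = [8.0000 -10.0000]
K = S⁻¹·BᵀPA = [0.7273 -0.9091]
A−BK = [-1.2727 0.0909; 2.7273 1.0909]
AᵀP(A−BK) = [10.1818 -0.7273; -0.7273 3.9091]
P' = Q + AᵀP(A−BK) = [10.6818 0.0227; 0.0227 6.1591]
tr(P') = 16.8409

16.8409


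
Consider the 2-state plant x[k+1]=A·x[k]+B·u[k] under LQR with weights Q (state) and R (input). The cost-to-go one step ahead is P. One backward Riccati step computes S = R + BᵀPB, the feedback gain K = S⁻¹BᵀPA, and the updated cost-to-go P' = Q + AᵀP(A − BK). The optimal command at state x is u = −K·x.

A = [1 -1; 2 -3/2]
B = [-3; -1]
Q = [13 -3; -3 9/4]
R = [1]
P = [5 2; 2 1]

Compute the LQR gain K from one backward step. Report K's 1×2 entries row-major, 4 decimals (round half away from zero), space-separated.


-0.5254 0.4661

BᵀP = [-17.0000 -7.0000]
S = R + BᵀPB = [1] + [58.0000] = [59.0000]
BᵀPA = [-31.0000 27.5000]
K = S⁻¹·BᵀPA = [-0.5254 0.4661]
A−BK = [-0.5763 0.3983; 1.4746 -1.0339]
AᵀP(A−BK) = [0.7119 -0.5508; -0.5508 0.4322]
P' = Q + AᵀP(A−BK) = [13.7119 -3.5508; -3.5508 2.6822]
tr(P') = 16.3941


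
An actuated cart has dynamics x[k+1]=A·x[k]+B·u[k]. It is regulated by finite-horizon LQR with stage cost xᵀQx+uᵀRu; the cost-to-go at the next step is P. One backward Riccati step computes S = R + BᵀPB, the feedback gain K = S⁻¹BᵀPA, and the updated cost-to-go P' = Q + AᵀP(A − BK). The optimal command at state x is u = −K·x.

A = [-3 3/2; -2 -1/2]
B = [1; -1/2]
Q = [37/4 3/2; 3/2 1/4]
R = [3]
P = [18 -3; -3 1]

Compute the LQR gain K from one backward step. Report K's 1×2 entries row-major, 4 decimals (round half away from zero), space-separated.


BᵀP = [19.5000 -3.5000]
S = R + BᵀPB = [3] + [21.2500] = [24.2500]
BᵀPA = [-51.5000 31.0000]
K = S⁻¹·BᵀPA = [-2.1237 1.2784]
A−BK = [-0.8763 0.2216; -3.0619 0.1392]
AᵀP(A−BK) = [20.6289 -9.6649; -9.6649 5.6211]
P' = Q + AᵀP(A−BK) = [29.8789 -8.1649; -8.1649 5.8711]
tr(P') = 35.7500

-2.1237 1.2784


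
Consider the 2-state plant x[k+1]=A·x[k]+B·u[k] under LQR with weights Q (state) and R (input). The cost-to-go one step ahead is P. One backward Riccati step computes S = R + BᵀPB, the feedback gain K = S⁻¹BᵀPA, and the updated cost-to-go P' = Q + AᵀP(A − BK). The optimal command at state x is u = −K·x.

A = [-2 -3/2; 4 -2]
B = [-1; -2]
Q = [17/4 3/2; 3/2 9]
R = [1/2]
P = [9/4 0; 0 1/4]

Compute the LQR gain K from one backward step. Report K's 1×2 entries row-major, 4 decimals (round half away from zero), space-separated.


0.6667 1.1667

BᵀP = [-2.2500 -0.5000]
S = R + BᵀPB = [1/2] + [3.2500] = [3.7500]
BᵀPA = [2.5000 4.3750]
K = S⁻¹·BᵀPA = [0.6667 1.1667]
A−BK = [-1.3333 -0.3333; 5.3333 0.3333]
AᵀP(A−BK) = [11.3333 1.8333; 1.8333 0.9583]
P' = Q + AᵀP(A−BK) = [15.5833 3.3333; 3.3333 9.9583]
tr(P') = 25.5417


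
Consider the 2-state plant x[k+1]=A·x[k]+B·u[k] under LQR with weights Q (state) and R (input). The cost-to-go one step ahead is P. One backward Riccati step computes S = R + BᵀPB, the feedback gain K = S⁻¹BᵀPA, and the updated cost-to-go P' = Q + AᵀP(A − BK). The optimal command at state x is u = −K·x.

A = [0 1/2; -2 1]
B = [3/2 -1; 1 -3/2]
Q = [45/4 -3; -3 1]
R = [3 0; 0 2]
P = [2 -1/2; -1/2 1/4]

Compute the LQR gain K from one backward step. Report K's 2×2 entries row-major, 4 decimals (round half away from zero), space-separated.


0.1633 0.0884 0.0117 -0.1127

BᵀP = [2.5000 -0.5000; -1.2500 0.1250]
S = R + BᵀPB = [3 0; 0 2] + [3.2500 -1.7500; -1.7500 1.0625] = [6.2500 -1.7500; -1.7500 3.0625]
BᵀPA = [1.0000 0.7500; -0.2500 -0.5000]
K = S⁻¹·BᵀPA = [0.1633 0.0884; 0.0117 -0.1127]
A−BK = [-0.2332 0.2546; -2.1458 0.7425]
AᵀP(A−BK) = [0.8397 -0.1166; -0.1166 0.1273]
P' = Q + AᵀP(A−BK) = [12.0897 -3.1166; -3.1166 1.1273]
tr(P') = 13.2170


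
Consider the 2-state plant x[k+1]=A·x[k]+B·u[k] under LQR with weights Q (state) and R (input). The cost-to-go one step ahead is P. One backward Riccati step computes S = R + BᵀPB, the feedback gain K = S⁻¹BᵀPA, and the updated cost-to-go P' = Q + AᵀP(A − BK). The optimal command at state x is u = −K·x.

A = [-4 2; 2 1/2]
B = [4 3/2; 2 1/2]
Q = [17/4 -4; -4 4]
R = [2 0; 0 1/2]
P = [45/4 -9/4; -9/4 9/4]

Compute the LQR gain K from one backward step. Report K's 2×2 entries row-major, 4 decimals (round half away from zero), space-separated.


0.1103 0.2404 -3.2154 0.7093

BᵀP = [40.5000 -4.5000; 15.7500 -2.2500]
S = R + BᵀPB = [2 0; 0 1/2] + [153.0000 58.5000; 58.5000 22.5000] = [155.0000 58.5000; 58.5000 23.0000]
BᵀPA = [-171.0000 78.7500; -67.5000 30.3750]
K = S⁻¹·BᵀPA = [0.1103 0.2404; -3.2154 0.7093]
A−BK = [0.3818 -0.0254; 3.3870 -0.3354]
AᵀP(A−BK) = [26.8266 -3.2706; -3.2706 0.5891]
P' = Q + AᵀP(A−BK) = [31.0766 -7.2706; -7.2706 4.5891]
tr(P') = 35.6657


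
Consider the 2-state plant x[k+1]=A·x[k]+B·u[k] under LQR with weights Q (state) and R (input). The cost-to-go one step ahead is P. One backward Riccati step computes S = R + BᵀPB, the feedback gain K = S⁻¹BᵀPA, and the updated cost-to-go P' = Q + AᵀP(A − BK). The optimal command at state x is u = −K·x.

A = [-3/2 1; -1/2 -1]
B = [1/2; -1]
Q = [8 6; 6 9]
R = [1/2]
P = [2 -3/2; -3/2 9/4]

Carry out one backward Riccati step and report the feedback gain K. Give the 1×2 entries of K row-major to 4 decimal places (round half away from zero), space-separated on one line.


-0.4737 1.1579

BᵀP = [2.5000 -3.0000]
S = R + BᵀPB = [1/2] + [4.2500] = [4.7500]
BᵀPA = [-2.2500 5.5000]
K = S⁻¹·BᵀPA = [-0.4737 1.1579]
A−BK = [-1.2632 0.4211; -0.9737 0.1579]
AᵀP(A−BK) = [1.7467 -0.7697; -0.7697 0.8816]
P' = Q + AᵀP(A−BK) = [9.7467 5.2303; 5.2303 9.8816]
tr(P') = 19.6283


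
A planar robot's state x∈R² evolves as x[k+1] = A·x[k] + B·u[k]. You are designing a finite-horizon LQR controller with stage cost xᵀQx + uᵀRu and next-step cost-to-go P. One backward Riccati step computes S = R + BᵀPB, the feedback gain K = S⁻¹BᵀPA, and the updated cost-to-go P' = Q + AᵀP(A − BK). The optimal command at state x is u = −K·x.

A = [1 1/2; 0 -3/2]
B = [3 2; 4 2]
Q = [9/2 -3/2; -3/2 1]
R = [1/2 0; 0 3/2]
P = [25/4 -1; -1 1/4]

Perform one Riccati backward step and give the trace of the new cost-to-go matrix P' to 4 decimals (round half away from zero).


6.4368

BᵀP = [14.7500 -2.0000; 10.5000 -1.5000]
S = R + BᵀPB = [1/2 0; 0 3/2] + [36.2500 25.5000; 25.5000 18.0000] = [36.7500 25.5000; 25.5000 19.5000]
BᵀPA = [14.7500 10.3750; 10.5000 7.5000]
K = S⁻¹·BᵀPA = [0.2994 0.1667; 0.1469 0.1667]
A−BK = [-0.1921 -0.3333; -1.4915 -2.5000]
AᵀP(A−BK) = [0.2910 0.4167; 0.4167 0.6458]
P' = Q + AᵀP(A−BK) = [4.7910 -1.0833; -1.0833 1.6458]
tr(P') = 6.4368


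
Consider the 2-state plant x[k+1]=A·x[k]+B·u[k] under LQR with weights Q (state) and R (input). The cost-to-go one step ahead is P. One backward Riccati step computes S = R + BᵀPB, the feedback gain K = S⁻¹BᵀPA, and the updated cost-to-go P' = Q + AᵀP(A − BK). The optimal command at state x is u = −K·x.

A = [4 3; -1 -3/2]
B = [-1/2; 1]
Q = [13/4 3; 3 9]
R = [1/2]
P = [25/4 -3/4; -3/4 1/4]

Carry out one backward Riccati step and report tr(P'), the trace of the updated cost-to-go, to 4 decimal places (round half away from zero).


BᵀP = [-3.8750 0.6250]
S = R + BᵀPB = [1/2] + [2.5625] = [3.0625]
BᵀPA = [-16.1250 -12.5625]
K = S⁻¹·BᵀPA = [-5.2653 -4.1020]
A−BK = [1.3673 0.9490; 4.2653 2.6020]
AᵀP(A−BK) = [21.3469 15.9796; 15.9796 12.0306]
P' = Q + AᵀP(A−BK) = [24.5969 18.9796; 18.9796 21.0306]
tr(P') = 45.6276

45.6276


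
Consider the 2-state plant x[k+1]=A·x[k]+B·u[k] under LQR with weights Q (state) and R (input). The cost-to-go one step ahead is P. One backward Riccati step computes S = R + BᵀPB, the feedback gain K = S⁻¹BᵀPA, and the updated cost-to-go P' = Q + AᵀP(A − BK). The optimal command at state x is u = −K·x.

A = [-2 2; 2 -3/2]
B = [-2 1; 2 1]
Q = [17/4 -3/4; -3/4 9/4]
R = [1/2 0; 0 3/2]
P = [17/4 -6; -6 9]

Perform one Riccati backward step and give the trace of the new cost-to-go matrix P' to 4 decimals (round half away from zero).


7.3781

BᵀP = [-20.5000 30.0000; -1.7500 3.0000]
S = R + BᵀPB = [1/2 0; 0 3/2] + [101.0000 9.5000; 9.5000 1.2500] = [101.5000 9.5000; 9.5000 2.7500]
BᵀPA = [101.0000 -86.0000; 9.5000 -8.0000]
K = S⁻¹·BᵀPA = [0.9927 -0.8498; 0.0251 0.0265]
A−BK = [-0.0397 0.2740; -0.0106 0.1731]
AᵀP(A−BK) = [0.4964 -0.4249; -0.4249 0.3817]
P' = Q + AᵀP(A−BK) = [4.7464 -1.1749; -1.1749 2.6317]
tr(P') = 7.3781


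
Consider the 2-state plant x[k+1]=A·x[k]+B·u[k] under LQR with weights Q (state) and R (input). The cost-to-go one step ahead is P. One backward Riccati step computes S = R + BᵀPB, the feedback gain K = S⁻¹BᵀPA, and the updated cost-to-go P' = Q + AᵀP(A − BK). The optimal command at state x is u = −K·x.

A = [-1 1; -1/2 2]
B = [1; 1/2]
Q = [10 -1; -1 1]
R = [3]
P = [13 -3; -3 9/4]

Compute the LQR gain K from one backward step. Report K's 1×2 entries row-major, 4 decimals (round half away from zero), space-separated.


BᵀP = [11.5000 -1.8750]
S = R + BᵀPB = [3] + [10.5625] = [13.5625]
BᵀPA = [-10.5625 7.7500]
K = S⁻¹·BᵀPA = [-0.7788 0.5714]
A−BK = [-0.2212 0.4286; -0.1106 1.7143]
AᵀP(A−BK) = [2.3364 -1.7143; -1.7143 5.5714]
P' = Q + AᵀP(A−BK) = [12.3364 -2.7143; -2.7143 6.5714]
tr(P') = 18.9078

-0.7788 0.5714


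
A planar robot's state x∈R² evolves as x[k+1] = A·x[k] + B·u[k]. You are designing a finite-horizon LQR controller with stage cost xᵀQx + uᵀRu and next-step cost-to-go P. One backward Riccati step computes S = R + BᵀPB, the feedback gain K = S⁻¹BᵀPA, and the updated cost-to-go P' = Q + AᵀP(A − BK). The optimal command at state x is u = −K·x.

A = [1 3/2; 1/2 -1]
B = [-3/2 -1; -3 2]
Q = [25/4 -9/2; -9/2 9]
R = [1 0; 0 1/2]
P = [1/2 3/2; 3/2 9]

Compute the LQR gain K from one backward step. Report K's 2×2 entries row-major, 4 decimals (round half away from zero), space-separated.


-0.2734 -0.1021 -0.1228 -0.5866

BᵀP = [-5.2500 -29.2500; 2.5000 16.5000]
S = R + BᵀPB = [1 0; 0 1/2] + [95.6250 -53.2500; -53.2500 30.5000] = [96.6250 -53.2500; -53.2500 31.0000]
BᵀPA = [-19.8750 21.3750; 10.7500 -12.7500]
K = S⁻¹·BᵀPA = [-0.2734 -0.1021; -0.1228 -0.5866]
A−BK = [0.4671 0.7603; -0.0745 -0.1330]
AᵀP(A−BK) = [0.1369 0.1525; 0.1525 0.3273]
P' = Q + AᵀP(A−BK) = [6.3869 -4.3475; -4.3475 9.3273]
tr(P') = 15.7143


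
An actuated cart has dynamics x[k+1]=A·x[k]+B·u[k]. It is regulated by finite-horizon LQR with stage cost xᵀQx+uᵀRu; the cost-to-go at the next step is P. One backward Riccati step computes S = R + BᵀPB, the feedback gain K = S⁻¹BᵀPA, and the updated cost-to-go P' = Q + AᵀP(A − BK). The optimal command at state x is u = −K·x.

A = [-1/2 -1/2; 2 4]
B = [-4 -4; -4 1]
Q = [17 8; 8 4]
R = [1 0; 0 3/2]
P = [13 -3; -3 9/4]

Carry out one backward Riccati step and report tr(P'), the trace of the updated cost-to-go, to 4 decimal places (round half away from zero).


BᵀP = [-40.0000 3.0000; -55.0000 14.2500]
S = R + BᵀPB = [1 0; 0 3/2] + [148.0000 163.0000; 163.0000 234.2500] = [149.0000 163.0000; 163.0000 235.7500]
BᵀPA = [26.0000 32.0000; 56.0000 84.5000]
K = S⁻¹·BᵀPA = [-0.3504 -0.7279; 0.4798 0.8617]
A−BK = [0.0177 0.0352; 0.1187 0.2265]
AᵀP(A−BK) = [0.4912 0.9193; 0.9193 1.7275]
P' = Q + AᵀP(A−BK) = [17.4912 8.9193; 8.9193 5.7275]
tr(P') = 23.2187

23.2187


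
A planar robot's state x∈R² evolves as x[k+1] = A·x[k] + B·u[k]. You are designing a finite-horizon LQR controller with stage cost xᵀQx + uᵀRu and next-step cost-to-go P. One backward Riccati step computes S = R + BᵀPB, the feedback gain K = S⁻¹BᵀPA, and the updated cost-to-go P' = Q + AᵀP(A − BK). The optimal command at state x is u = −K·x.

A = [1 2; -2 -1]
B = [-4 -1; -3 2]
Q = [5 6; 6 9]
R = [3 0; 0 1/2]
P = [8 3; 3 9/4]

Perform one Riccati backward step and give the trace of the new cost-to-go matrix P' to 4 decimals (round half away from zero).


15.0516

BᵀP = [-41.0000 -18.7500; -2.0000 1.5000]
S = R + BᵀPB = [3 0; 0 1/2] + [220.2500 3.5000; 3.5000 5.0000] = [223.2500 3.5000; 3.5000 5.5000]
BᵀPA = [-3.5000 -63.2500; -5.0000 -5.5000]
K = S⁻¹·BᵀPA = [-0.0014 -0.2703; -0.9082 -0.8280]
A−BK = [0.0861 0.0907; -0.1880 -0.1551]
AᵀP(A−BK) = [0.4541 0.4140; 0.4140 0.5975]
P' = Q + AᵀP(A−BK) = [5.4541 6.4140; 6.4140 9.5975]
tr(P') = 15.0516


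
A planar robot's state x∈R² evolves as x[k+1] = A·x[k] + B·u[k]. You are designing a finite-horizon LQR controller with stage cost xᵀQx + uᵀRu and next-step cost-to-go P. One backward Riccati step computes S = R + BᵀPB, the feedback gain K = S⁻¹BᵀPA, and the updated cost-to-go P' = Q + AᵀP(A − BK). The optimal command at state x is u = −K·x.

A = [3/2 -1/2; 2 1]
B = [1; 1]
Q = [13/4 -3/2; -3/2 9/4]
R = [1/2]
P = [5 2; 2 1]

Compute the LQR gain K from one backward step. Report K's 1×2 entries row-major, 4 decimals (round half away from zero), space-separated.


BᵀP = [7.0000 3.0000]
S = R + BᵀPB = [1/2] + [10.0000] = [10.5000]
BᵀPA = [16.5000 -0.5000]
K = S⁻¹·BᵀPA = [1.5714 -0.0476]
A−BK = [-0.0714 -0.4524; 0.4286 1.0476]
AᵀP(A−BK) = [1.3214 0.0357; 0.0357 0.2262]
P' = Q + AᵀP(A−BK) = [4.5714 -1.4643; -1.4643 2.4762]
tr(P') = 7.0476

1.5714 -0.0476


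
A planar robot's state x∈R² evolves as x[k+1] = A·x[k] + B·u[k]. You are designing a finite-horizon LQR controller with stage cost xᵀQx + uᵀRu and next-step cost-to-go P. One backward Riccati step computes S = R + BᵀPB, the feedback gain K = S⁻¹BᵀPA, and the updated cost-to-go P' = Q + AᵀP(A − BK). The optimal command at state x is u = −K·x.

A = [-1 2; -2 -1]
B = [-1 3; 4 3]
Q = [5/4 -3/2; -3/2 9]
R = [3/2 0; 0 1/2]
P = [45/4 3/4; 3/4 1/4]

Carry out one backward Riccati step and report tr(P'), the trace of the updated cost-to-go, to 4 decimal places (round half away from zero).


10.8940

BᵀP = [-8.2500 0.2500; 36.0000 3.0000]
S = R + BᵀPB = [3/2 0; 0 1/2] + [9.2500 -24.0000; -24.0000 117.0000] = [10.7500 -24.0000; -24.0000 117.5000]
BᵀPA = [7.7500 -16.7500; -42.0000 69.0000]
K = S⁻¹·BᵀPA = [-0.1417 -0.4542; -0.3864 0.4945]
A−BK = [0.0175 0.0624; -0.2740 -0.6664]
AᵀP(A−BK) = [0.1198 0.0374; 0.0374 0.5242]
P' = Q + AᵀP(A−BK) = [1.3698 -1.4626; -1.4626 9.5242]
tr(P') = 10.8940


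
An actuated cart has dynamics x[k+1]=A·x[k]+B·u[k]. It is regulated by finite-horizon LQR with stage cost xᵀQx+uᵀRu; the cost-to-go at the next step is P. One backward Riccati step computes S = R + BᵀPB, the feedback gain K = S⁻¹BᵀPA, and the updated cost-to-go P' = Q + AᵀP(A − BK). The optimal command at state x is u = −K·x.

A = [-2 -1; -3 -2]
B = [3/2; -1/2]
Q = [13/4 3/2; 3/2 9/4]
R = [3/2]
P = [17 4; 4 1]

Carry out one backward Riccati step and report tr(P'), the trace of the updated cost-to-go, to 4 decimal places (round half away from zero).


13.8971

BᵀP = [23.5000 5.5000]
S = R + BᵀPB = [3/2] + [32.5000] = [34.0000]
BᵀPA = [-63.5000 -34.5000]
K = S⁻¹·BᵀPA = [-1.8676 -1.0147]
A−BK = [0.8015 0.5221; -3.9338 -2.5074]
AᵀP(A−BK) = [6.4044 3.5662; 3.5662 1.9926]
P' = Q + AᵀP(A−BK) = [9.6544 5.0662; 5.0662 4.2426]
tr(P') = 13.8971


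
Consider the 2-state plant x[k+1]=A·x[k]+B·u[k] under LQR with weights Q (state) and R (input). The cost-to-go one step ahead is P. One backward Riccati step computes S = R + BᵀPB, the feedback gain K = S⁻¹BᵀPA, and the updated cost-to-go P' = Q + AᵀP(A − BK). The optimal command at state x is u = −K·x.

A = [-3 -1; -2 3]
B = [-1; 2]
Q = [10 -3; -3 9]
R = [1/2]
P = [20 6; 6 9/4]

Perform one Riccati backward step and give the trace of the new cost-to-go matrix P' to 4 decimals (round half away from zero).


149.4773

BᵀP = [-8.0000 -1.5000]
S = R + BᵀPB = [1/2] + [5.0000] = [5.5000]
BᵀPA = [27.0000 3.5000]
K = S⁻¹·BᵀPA = [4.9091 0.6364]
A−BK = [1.9091 -0.3636; -11.8182 1.7273]
AᵀP(A−BK) = [128.4545 -12.6818; -12.6818 2.0227]
P' = Q + AᵀP(A−BK) = [138.4545 -15.6818; -15.6818 11.0227]
tr(P') = 149.4773


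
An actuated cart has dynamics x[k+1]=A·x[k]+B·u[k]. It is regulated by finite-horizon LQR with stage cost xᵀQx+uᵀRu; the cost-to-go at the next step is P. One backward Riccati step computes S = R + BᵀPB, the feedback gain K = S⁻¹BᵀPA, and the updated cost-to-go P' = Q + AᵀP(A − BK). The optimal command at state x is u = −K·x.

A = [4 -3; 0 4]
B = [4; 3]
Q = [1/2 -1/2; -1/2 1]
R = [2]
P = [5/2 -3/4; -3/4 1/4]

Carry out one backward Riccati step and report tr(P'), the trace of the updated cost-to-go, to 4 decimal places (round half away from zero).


9.7690

BᵀP = [7.7500 -2.2500]
S = R + BᵀPB = [2] + [24.2500] = [26.2500]
BᵀPA = [31.0000 -32.2500]
K = S⁻¹·BᵀPA = [1.1810 -1.2286]
A−BK = [-0.7238 1.9143; -3.5429 7.6857]
AᵀP(A−BK) = [3.3905 -3.9143; -3.9143 4.8786]
P' = Q + AᵀP(A−BK) = [3.8905 -4.4143; -4.4143 5.8786]
tr(P') = 9.7690


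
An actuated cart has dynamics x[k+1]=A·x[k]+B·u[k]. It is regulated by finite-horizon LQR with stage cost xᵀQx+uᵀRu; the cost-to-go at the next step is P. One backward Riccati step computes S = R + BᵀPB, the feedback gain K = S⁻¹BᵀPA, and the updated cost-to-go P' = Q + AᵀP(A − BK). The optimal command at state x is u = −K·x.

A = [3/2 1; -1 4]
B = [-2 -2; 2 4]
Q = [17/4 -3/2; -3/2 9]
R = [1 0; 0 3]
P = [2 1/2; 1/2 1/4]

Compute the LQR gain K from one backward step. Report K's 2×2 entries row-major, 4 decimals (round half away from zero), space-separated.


BᵀP = [-3.0000 -0.5000; -2.0000 0.0000]
S = R + BᵀPB = [1 0; 0 3] + [5.0000 4.0000; 4.0000 4.0000] = [6.0000 4.0000; 4.0000 7.0000]
BᵀPA = [-4.0000 -5.0000; -3.0000 -2.0000]
K = S⁻¹·BᵀPA = [-0.6154 -1.0385; -0.0769 0.3077]
A−BK = [0.1154 -0.4615; 0.5385 4.8462]
AᵀP(A−BK) = [0.5577 1.2692; 1.2692 5.4231]
P' = Q + AᵀP(A−BK) = [4.8077 -0.2308; -0.2308 14.4231]
tr(P') = 19.2308

-0.6154 -1.0385 -0.0769 0.3077


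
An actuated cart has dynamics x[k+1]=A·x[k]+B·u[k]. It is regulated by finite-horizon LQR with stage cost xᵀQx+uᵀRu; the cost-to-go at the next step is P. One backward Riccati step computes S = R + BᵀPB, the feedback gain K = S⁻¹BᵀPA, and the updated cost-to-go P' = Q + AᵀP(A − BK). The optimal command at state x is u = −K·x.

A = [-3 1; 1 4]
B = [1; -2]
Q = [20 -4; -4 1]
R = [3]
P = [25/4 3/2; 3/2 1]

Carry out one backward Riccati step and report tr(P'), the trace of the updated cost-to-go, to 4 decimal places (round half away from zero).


BᵀP = [3.2500 -0.5000]
S = R + BᵀPB = [3] + [4.2500] = [7.2500]
BᵀPA = [-10.2500 1.2500]
K = S⁻¹·BᵀPA = [-1.4138 0.1724]
A−BK = [-1.5862 0.8276; -1.8276 4.3448]
AᵀP(A−BK) = [33.7586 -29.4828; -29.4828 34.0345]
P' = Q + AᵀP(A−BK) = [53.7586 -33.4828; -33.4828 35.0345]
tr(P') = 88.7931

88.7931


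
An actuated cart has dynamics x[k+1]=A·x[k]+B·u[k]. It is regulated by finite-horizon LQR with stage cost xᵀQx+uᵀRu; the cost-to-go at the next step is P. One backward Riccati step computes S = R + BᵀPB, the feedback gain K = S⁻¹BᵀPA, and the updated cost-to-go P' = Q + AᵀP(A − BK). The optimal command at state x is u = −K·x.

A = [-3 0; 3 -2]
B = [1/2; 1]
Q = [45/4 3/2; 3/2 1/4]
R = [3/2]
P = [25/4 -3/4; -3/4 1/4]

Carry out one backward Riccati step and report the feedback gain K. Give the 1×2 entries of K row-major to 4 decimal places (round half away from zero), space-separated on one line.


BᵀP = [2.3750 -0.1250]
S = R + BᵀPB = [3/2] + [1.0625] = [2.5625]
BᵀPA = [-7.5000 0.2500]
K = S⁻¹·BᵀPA = [-2.9268 0.0976]
A−BK = [-1.5366 -0.0488; 5.9268 -2.0976]
AᵀP(A−BK) = [50.0488 -5.2683; -5.2683 0.9756]
P' = Q + AᵀP(A−BK) = [61.2988 -3.7683; -3.7683 1.2256]
tr(P') = 62.5244

-2.9268 0.0976


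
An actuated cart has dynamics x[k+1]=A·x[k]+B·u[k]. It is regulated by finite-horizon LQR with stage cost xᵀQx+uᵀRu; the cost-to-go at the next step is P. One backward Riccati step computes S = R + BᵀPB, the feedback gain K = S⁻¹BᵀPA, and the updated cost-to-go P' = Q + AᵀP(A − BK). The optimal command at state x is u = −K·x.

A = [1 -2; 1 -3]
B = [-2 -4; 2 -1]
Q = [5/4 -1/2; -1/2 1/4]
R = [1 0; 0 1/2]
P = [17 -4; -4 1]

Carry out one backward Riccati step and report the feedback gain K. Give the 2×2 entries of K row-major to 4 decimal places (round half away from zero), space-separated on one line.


BᵀP = [-42.0000 10.0000; -64.0000 15.0000]
S = R + BᵀPB = [1 0; 0 1/2] + [104.0000 158.0000; 158.0000 241.0000] = [105.0000 158.0000; 158.0000 241.5000]
BᵀPA = [-32.0000 54.0000; -49.0000 83.0000]
K = S⁻¹·BᵀPA = [0.0356 -0.1855; -0.2262 0.4651]
A−BK = [0.1665 -0.5108; 0.7027 -2.1639]
AᵀP(A−BK) = [0.0559 -0.1487; -0.1487 0.4180]
P' = Q + AᵀP(A−BK) = [1.3059 -0.6487; -0.6487 0.6680]
tr(P') = 1.9740

0.0356 -0.1855 -0.2262 0.4651


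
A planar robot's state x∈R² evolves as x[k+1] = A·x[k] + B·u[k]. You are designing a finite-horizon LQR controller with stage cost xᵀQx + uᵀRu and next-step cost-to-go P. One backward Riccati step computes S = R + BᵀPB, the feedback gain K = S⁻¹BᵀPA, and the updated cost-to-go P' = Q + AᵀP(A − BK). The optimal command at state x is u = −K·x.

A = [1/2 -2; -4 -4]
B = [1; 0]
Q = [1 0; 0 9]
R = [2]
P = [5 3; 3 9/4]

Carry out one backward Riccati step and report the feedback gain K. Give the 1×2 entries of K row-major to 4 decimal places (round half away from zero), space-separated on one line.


-1.3571 -3.1429

BᵀP = [5.0000 3.0000]
S = R + BᵀPB = [2] + [5.0000] = [7.0000]
BᵀPA = [-9.5000 -22.0000]
K = S⁻¹·BᵀPA = [-1.3571 -3.1429]
A−BK = [1.8571 1.1429; -4.0000 -4.0000]
AᵀP(A−BK) = [12.3571 19.1429; 19.1429 34.8571]
P' = Q + AᵀP(A−BK) = [13.3571 19.1429; 19.1429 43.8571]
tr(P') = 57.2143


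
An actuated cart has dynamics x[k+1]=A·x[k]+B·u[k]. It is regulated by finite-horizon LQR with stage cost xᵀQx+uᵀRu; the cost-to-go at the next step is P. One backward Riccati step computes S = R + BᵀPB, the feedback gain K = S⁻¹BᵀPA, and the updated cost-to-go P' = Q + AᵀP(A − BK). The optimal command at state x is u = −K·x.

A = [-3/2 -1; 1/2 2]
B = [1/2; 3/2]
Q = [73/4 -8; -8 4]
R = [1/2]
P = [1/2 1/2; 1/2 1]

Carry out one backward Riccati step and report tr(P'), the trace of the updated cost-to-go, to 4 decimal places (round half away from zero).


23.5431

BᵀP = [1.0000 1.7500]
S = R + BᵀPB = [1/2] + [3.1250] = [3.6250]
BᵀPA = [-0.6250 2.5000]
K = S⁻¹·BᵀPA = [-0.1724 0.6897]
A−BK = [-1.4138 -1.3448; 0.7586 0.9655]
AᵀP(A−BK) = [0.5172 0.4310; 0.4310 0.7759]
P' = Q + AᵀP(A−BK) = [18.7672 -7.5690; -7.5690 4.7759]
tr(P') = 23.5431
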